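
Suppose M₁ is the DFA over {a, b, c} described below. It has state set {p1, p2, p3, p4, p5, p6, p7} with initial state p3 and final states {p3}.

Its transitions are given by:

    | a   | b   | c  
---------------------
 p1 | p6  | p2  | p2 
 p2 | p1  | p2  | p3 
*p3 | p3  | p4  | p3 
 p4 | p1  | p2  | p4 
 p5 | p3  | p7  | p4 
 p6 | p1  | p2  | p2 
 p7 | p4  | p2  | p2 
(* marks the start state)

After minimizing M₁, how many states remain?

First remove the unreachable states {p5,p7}; 5 states remain.
P0 = {p3} | {p1,p2,p4,p6}.
On input c, block {p1,p2,p4,p6} splits into {p1,p4,p6} and {p2}.
On input c, block {p1,p4,p6} splits into {p1,p6} and {p4}.
Stable partition: {p3} | {p1,p6} | {p2} | {p4} — 4 equivalence classes.

4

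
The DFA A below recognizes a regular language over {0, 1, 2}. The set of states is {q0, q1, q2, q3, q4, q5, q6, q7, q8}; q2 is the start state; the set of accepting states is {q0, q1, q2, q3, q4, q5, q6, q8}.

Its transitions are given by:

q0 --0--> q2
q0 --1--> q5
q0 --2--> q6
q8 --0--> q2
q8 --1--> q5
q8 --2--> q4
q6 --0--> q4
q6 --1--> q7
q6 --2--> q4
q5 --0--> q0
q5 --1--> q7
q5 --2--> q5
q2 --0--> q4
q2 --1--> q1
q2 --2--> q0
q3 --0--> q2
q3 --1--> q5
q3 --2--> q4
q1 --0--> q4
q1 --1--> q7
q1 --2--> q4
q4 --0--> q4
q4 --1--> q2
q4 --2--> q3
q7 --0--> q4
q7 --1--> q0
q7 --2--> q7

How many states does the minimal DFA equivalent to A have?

States {q8} cannot be reached from the start state, so discard them.
Start with accepting vs non-accepting: {q0,q1,q2,q3,q4,q5,q6} | {q7}.
On input 1, block {q0,q1,q2,q3,q4,q5,q6} splits into {q0,q2,q3,q4} and {q1,q5,q6}.
On input 1, block {q0,q2,q3,q4} splits into {q0,q2,q3} and {q4}.
Refine {q0,q2,q3} on symbol 0: members go to different blocks, giving {q0,q3} and {q2}.
Split {q0,q3} by δ(·,2) → {q0} and {q3}.
Split {q1,q5,q6} by δ(·,0) → {q1,q6} and {q5}.
No further refinement is possible. Final partition (7 blocks): {q0} | {q7} | {q1,q6} | {q4} | {q2} | {q3} | {q5}.

7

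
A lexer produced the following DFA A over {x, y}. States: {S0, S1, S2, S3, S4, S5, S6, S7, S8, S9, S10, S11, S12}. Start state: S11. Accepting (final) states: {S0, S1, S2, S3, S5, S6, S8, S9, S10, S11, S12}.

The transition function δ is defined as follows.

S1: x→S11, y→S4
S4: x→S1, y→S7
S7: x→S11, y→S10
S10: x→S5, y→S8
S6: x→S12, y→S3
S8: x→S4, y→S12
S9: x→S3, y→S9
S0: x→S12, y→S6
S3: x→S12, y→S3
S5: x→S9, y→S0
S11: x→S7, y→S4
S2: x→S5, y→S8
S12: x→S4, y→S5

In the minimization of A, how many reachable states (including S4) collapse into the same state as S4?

1

First remove the unreachable states {S2}; 12 states remain.
P0 = {S0,S1,S3,S5,S6,S8,S9,S10,S11,S12} | {S4,S7}.
Split {S0,S1,S3,S5,S6,S8,S9,S10,S11,S12} by δ(·,x) → {S0,S1,S3,S5,S6,S9,S10} and {S8,S11,S12}.
On input x, block {S0,S1,S3,S5,S6,S9,S10} splits into {S0,S1,S3,S6} and {S5,S9,S10}.
Refine {S0,S1,S3,S6} on symbol y: members go to different blocks, giving {S0,S3,S6} and {S1}.
On input x, block {S4,S7} splits into {S4} and {S7}.
Refine {S8,S11,S12} on symbol x: members go to different blocks, giving {S8,S12} and {S11}.
Split {S8,S12} by δ(·,y) → {S8} and {S12}.
Refine {S5,S9,S10} on symbol x: members go to different blocks, giving {S5,S10} and {S9}.
On input x, block {S5,S10} splits into {S5} and {S10}.
No further refinement is possible. Final partition (10 blocks): {S0,S3,S6} | {S4} | {S8} | {S5} | {S1} | {S7} | {S11} | {S12} | {S9} | {S10}.
State S4 belongs to the block {S4}, which has 1 states.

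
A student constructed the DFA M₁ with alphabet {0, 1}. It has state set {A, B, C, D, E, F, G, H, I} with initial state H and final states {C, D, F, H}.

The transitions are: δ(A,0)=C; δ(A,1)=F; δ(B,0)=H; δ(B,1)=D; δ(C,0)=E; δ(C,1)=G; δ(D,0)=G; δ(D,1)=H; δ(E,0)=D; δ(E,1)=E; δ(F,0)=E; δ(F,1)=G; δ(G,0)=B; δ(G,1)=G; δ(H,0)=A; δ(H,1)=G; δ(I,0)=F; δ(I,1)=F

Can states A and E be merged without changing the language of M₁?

States {I} cannot be reached from the start state, so discard them.
Start with accepting vs non-accepting: {C,D,F,H} | {A,B,E,G}.
On input 1, block {C,D,F,H} splits into {C,F,H} and {D}.
Refine {A,B,E,G} on symbol 0: members go to different blocks, giving {A,B} and {E} and {G}.
On input 0, block {C,F,H} splits into {C,F} and {H}.
On input 0, block {A,B} splits into {A} and {B}.
The partition is now stable with 7 blocks: {C,F} | {A} | {D} | {E} | {G} | {H} | {B}.
A and E end up in different blocks, so they are distinguishable. For instance, the string '1' is accepted from only A.

No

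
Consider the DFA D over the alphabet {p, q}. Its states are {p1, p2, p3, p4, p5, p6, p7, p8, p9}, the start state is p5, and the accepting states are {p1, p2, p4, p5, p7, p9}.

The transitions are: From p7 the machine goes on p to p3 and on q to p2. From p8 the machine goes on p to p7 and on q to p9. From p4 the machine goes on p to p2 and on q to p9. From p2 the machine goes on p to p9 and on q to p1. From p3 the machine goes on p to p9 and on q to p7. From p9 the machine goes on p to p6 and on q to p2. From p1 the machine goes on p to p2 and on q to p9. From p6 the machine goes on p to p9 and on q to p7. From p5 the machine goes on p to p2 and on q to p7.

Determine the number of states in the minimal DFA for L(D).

4

Reachable states from the start: {p1,p2,p3,p5,p6,p7,p9}. Unreachable: {p4,p8} — drop them.
Initial partition by acceptance: {p1,p2,p5,p7,p9} | {p3,p6}.
Refine {p1,p2,p5,p7,p9} on symbol p: members go to different blocks, giving {p1,p2,p5} and {p7,p9}.
On input p, block {p1,p2,p5} splits into {p1,p5} and {p2}.
No further refinement is possible. Final partition (4 blocks): {p1,p5} | {p3,p6} | {p7,p9} | {p2}.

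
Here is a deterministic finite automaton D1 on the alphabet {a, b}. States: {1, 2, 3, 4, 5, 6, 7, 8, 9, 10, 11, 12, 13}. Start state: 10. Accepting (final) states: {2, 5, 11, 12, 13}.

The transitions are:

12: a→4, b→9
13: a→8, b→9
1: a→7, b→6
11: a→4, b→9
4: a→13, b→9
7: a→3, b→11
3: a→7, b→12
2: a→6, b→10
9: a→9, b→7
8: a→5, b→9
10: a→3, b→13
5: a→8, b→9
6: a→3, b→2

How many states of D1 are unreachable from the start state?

3

Starting at 10 and following transitions, the reachable set is {3, 4, 5, 7, 8, 9, 10, 11, 12, 13}. That leaves 1, 2, 6 unreachable — 3 in total.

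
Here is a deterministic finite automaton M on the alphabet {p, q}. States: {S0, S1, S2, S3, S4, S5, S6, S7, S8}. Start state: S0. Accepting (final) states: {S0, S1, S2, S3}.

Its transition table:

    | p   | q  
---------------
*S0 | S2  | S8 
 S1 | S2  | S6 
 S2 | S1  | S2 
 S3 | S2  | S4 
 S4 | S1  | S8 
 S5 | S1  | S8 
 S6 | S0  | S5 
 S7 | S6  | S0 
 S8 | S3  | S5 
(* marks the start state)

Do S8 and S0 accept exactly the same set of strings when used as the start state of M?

No

Reachable states from the start: {S0,S1,S2,S3,S4,S5,S6,S8}. Unreachable: {S7} — drop them.
P0 = {S0,S1,S2,S3} | {S4,S5,S6,S8}.
Split {S0,S1,S2,S3} by δ(·,q) → {S0,S1,S3} and {S2}.
The partition is now stable with 3 blocks: {S0,S1,S3} | {S4,S5,S6,S8} | {S2}.
S8 and S0 end up in different blocks, so they are distinguishable. For instance, the string 'ε' is accepted from only S0.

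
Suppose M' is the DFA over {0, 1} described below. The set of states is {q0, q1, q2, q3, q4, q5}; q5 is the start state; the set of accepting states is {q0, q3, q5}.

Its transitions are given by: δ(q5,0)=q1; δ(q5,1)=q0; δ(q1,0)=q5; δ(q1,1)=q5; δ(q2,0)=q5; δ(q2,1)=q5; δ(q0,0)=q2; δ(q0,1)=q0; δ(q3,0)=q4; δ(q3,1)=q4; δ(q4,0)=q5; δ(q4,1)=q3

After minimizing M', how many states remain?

2

Reachable states from the start: {q0,q1,q2,q5}. Unreachable: {q3,q4} — drop them.
Start with accepting vs non-accepting: {q0,q5} | {q1,q2}.
The partition is now stable with 2 blocks: {q0,q5} | {q1,q2}.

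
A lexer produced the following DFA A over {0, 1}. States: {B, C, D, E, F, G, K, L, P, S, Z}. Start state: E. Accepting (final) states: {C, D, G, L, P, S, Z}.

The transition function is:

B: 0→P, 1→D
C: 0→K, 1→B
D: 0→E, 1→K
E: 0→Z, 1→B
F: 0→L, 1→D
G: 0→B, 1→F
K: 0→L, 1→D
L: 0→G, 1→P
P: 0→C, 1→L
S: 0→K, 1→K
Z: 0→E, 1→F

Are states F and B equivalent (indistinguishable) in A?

Reachable states from the start: {B,C,D,E,F,G,K,L,P,Z}. Unreachable: {S} — drop them.
Start with accepting vs non-accepting: {C,D,G,L,P,Z} | {B,E,F,K}.
Split {C,D,G,L,P,Z} by δ(·,0) → {C,D,G,Z} and {L,P}.
Split {B,E,F,K} by δ(·,0) → {B,F,K} and {E}.
On input 0, block {C,D,G,Z} splits into {C,G} and {D,Z}.
No further refinement is possible. Final partition (5 blocks): {C,G} | {B,F,K} | {L,P} | {E} | {D,Z}.
F and B lie in the same block of the stable partition, so they are equivalent — no string distinguishes them.

Yes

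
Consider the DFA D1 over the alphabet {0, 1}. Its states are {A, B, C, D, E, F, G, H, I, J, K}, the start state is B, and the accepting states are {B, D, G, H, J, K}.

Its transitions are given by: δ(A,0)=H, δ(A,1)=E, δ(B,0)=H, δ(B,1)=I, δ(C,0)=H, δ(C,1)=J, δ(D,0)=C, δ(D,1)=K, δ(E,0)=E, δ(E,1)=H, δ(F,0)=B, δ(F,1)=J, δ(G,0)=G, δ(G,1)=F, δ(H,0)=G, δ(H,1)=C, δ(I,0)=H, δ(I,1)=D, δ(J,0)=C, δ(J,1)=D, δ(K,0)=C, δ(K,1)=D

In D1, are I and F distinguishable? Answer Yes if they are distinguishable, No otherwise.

Reachable states from the start: {B,C,D,F,G,H,I,J,K}. Unreachable: {A,E} — drop them.
Start with accepting vs non-accepting: {B,D,G,H,J,K} | {C,F,I}.
Refine {B,D,G,H,J,K} on symbol 0: members go to different blocks, giving {B,G,H} and {D,J,K}.
The partition is now stable with 3 blocks: {B,G,H} | {C,F,I} | {D,J,K}.
I and F lie in the same block of the stable partition, so they are equivalent — no string distinguishes them.

No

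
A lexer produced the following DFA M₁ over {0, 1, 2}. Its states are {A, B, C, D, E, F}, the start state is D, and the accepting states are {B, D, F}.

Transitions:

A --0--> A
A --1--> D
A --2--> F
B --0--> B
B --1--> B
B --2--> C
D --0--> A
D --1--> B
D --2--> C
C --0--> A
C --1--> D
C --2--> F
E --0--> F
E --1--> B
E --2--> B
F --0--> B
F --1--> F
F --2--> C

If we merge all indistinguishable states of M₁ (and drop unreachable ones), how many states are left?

3

First remove the unreachable states {E}; 5 states remain.
P0 = {B,D,F} | {A,C}.
Split {B,D,F} by δ(·,0) → {B,F} and {D}.
The partition is now stable with 3 blocks: {B,F} | {A,C} | {D}.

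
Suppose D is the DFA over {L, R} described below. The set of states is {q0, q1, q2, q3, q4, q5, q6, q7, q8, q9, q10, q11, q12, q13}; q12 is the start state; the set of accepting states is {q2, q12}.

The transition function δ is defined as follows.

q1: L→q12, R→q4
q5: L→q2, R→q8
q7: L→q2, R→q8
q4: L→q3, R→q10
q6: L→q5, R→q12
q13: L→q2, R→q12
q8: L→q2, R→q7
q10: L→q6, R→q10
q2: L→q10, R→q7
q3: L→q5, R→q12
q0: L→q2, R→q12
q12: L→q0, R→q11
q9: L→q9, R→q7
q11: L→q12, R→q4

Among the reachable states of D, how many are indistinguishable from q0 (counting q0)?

1

States {q1,q9,q13} cannot be reached from the start state, so discard them.
Initial partition by acceptance: {q2,q12} | {q0,q3,q4,q5,q6,q7,q8,q10,q11}.
Split {q0,q3,q4,q5,q6,q7,q8,q10,q11} by δ(·,L) → {q0,q5,q7,q8,q11} and {q3,q4,q6,q10}.
Refine {q2,q12} on symbol L: members go to different blocks, giving {q2} and {q12}.
On input L, block {q0,q5,q7,q8,q11} splits into {q0,q5,q7,q8} and {q11}.
Refine {q0,q5,q7,q8} on symbol R: members go to different blocks, giving {q5,q7,q8} and {q0}.
Split {q3,q4,q6,q10} by δ(·,L) → {q3,q6} and {q4,q10}.
The partition is now stable with 7 blocks: {q2} | {q5,q7,q8} | {q3,q6} | {q12} | {q11} | {q0} | {q4,q10}.
The equivalence class containing q0 is {q0}, of size 1.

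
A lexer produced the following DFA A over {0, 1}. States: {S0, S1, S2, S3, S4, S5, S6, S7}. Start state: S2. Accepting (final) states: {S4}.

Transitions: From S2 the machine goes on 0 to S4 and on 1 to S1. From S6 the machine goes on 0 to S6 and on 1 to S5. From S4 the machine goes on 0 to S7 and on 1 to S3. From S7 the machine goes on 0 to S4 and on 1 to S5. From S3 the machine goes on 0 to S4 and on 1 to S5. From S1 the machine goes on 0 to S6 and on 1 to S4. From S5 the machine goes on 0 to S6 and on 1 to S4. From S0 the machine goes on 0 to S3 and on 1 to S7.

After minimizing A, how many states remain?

Reachable states from the start: {S1,S2,S3,S4,S5,S6,S7}. Unreachable: {S0} — drop them.
Start with accepting vs non-accepting: {S4} | {S1,S2,S3,S5,S6,S7}.
Split {S1,S2,S3,S5,S6,S7} by δ(·,0) → {S1,S5,S6} and {S2,S3,S7}.
On input 1, block {S1,S5,S6} splits into {S1,S5} and {S6}.
No further refinement is possible. Final partition (4 blocks): {S4} | {S1,S5} | {S2,S3,S7} | {S6}.

4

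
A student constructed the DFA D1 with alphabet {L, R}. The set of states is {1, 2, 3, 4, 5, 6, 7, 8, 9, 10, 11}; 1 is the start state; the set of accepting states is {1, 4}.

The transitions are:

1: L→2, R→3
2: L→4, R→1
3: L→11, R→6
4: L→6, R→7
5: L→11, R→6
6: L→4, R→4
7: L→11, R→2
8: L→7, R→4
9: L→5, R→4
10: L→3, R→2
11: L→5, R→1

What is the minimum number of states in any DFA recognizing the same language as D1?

States {8,9,10} cannot be reached from the start state, so discard them.
Initial partition by acceptance: {1,4} | {2,3,5,6,7,11}.
On input L, block {2,3,5,6,7,11} splits into {3,5,7,11} and {2,6}.
Refine {3,5,7,11} on symbol R: members go to different blocks, giving {3,5,7} and {11}.
Stable partition: {1,4} | {3,5,7} | {2,6} | {11} — 4 equivalence classes.

4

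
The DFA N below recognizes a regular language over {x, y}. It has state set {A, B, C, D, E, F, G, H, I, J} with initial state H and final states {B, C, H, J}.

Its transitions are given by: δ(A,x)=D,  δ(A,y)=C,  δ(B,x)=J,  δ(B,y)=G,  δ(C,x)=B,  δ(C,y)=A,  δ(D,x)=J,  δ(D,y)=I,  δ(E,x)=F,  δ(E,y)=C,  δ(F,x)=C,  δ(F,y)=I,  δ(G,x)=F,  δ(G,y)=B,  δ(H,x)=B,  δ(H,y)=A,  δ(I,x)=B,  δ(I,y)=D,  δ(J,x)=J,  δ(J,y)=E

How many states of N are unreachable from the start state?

0

Exploring from H, all states are eventually visited, so none are unreachable.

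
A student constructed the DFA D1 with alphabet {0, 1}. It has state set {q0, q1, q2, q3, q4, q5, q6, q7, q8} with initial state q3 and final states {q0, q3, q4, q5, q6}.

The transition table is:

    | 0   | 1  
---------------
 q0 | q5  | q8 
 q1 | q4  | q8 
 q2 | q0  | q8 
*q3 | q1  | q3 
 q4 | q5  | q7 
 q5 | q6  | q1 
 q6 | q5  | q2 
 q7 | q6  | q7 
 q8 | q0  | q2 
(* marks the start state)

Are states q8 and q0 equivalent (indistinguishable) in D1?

No

All states are reachable from the start state.
P0 = {q0,q3,q4,q5,q6} | {q1,q2,q7,q8}.
On input 0, block {q0,q3,q4,q5,q6} splits into {q0,q4,q5,q6} and {q3}.
The partition is now stable with 3 blocks: {q0,q4,q5,q6} | {q1,q2,q7,q8} | {q3}.
q8 and q0 end up in different blocks, so they are distinguishable. For instance, the string 'ε' is accepted from only q0.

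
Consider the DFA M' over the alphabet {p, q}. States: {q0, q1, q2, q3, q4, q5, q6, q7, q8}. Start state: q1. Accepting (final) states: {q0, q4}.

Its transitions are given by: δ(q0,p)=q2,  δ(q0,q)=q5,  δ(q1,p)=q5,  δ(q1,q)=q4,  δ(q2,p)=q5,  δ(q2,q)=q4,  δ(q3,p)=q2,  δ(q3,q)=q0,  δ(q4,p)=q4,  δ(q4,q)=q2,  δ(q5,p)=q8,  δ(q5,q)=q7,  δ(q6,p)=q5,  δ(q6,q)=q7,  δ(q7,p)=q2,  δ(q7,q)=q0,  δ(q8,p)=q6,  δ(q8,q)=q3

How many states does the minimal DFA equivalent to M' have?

All states are reachable from the start state.
Start with accepting vs non-accepting: {q0,q4} | {q1,q2,q3,q5,q6,q7,q8}.
Split {q0,q4} by δ(·,p) → {q0} and {q4}.
Refine {q1,q2,q3,q5,q6,q7,q8} on symbol q: members go to different blocks, giving {q5,q6,q8} and {q1,q2} and {q3,q7}.
No further refinement is possible. Final partition (5 blocks): {q0} | {q5,q6,q8} | {q4} | {q1,q2} | {q3,q7}.

5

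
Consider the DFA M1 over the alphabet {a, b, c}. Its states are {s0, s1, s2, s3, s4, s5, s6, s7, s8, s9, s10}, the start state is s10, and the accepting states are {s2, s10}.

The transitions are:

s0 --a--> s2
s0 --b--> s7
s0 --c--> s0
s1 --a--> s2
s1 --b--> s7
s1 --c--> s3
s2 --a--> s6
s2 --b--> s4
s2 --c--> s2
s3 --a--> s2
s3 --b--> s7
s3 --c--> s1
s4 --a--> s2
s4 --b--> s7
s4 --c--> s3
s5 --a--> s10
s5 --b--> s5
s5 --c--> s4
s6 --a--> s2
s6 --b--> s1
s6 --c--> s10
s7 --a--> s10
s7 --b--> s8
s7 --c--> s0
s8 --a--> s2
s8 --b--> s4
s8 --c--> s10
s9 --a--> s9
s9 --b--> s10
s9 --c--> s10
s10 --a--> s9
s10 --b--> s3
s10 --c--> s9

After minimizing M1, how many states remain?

6

States {s5} cannot be reached from the start state, so discard them.
Start with accepting vs non-accepting: {s2,s10} | {s0,s1,s3,s4,s6,s7,s8,s9}.
Split {s2,s10} by δ(·,c) → {s2} and {s10}.
On input a, block {s0,s1,s3,s4,s6,s7,s8,s9} splits into {s0,s1,s3,s4,s6,s8} and {s7} and {s9}.
On input b, block {s0,s1,s3,s4,s6,s8} splits into {s0,s1,s3,s4} and {s6,s8}.
Stable partition: {s2} | {s0,s1,s3,s4} | {s10} | {s7} | {s9} | {s6,s8} — 6 equivalence classes.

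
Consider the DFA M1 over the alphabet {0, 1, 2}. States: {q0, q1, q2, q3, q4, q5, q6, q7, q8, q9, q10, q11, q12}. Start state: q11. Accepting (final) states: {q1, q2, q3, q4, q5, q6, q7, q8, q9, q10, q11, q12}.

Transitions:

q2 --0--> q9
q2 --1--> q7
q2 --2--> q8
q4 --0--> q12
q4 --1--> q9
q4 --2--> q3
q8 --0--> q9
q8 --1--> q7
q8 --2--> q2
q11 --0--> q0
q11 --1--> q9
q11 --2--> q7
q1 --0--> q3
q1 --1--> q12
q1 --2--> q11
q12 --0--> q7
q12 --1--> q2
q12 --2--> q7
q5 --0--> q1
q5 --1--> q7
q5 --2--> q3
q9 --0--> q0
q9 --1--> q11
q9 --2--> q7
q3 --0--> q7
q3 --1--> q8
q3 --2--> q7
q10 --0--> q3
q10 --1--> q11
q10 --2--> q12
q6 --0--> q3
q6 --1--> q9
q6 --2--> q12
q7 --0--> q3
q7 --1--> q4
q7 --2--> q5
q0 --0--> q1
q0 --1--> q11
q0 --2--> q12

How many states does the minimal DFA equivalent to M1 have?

8

States {q6,q10} cannot be reached from the start state, so discard them.
Start with accepting vs non-accepting: {q1,q2,q3,q4,q5,q7,q8,q9,q11,q12} | {q0}.
Refine {q1,q2,q3,q4,q5,q7,q8,q9,q11,q12} on symbol 0: members go to different blocks, giving {q1,q2,q3,q4,q5,q7,q8,q12} and {q9,q11}.
On input 0, block {q1,q2,q3,q4,q5,q7,q8,q12} splits into {q1,q3,q4,q5,q7,q12} and {q2,q8}.
On input 1, block {q1,q3,q4,q5,q7,q12} splits into {q1,q5,q7} and {q3,q12} and {q4}.
Refine {q1,q5,q7} on symbol 0: members go to different blocks, giving {q1,q7} and {q5}.
Refine {q1,q7} on symbol 1: members go to different blocks, giving {q1} and {q7}.
Stable partition: {q1} | {q0} | {q9,q11} | {q2,q8} | {q3,q12} | {q4} | {q5} | {q7} — 8 equivalence classes.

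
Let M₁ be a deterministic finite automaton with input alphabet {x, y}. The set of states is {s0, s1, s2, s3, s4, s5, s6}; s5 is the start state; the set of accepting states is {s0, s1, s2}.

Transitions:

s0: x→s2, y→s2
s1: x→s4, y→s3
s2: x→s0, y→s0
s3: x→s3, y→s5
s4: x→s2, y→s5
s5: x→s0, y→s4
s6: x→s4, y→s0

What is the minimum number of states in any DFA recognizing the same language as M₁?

Reachable states from the start: {s0,s2,s4,s5}. Unreachable: {s1,s3,s6} — drop them.
P0 = {s0,s2} | {s4,s5}.
No further refinement is possible. Final partition (2 blocks): {s0,s2} | {s4,s5}.

2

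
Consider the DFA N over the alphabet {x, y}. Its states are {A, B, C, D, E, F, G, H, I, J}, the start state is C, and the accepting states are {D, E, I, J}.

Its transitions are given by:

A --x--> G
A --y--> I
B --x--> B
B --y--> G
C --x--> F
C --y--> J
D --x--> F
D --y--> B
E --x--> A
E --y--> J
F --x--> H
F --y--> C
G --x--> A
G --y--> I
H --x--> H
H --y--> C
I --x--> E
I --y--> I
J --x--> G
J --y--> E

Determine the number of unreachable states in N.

Starting at C and following transitions, the reachable set is {A, C, E, F, G, H, I, J}. That leaves B, D unreachable — 2 in total.

2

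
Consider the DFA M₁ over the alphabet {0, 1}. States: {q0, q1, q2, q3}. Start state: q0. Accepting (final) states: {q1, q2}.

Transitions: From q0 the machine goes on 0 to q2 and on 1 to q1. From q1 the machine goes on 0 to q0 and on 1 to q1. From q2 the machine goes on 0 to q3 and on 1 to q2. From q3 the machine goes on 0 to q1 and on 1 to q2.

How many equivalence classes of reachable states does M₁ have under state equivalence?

2

All states are reachable from the start state.
Start with accepting vs non-accepting: {q1,q2} | {q0,q3}.
Stable partition: {q1,q2} | {q0,q3} — 2 equivalence classes.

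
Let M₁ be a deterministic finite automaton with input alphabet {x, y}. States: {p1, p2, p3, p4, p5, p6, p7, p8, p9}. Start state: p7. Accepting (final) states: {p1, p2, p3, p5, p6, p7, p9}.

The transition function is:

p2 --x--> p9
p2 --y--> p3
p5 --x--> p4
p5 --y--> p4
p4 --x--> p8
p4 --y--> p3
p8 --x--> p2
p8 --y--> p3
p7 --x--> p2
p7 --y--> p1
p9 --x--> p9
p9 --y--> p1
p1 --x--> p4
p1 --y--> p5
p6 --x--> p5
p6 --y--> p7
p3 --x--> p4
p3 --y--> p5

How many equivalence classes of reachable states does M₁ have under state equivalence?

5

States {p6} cannot be reached from the start state, so discard them.
Initial partition by acceptance: {p1,p2,p3,p5,p7,p9} | {p4,p8}.
Split {p1,p2,p3,p5,p7,p9} by δ(·,x) → {p1,p3,p5} and {p2,p7,p9}.
Split {p1,p3,p5} by δ(·,y) → {p1,p3} and {p5}.
Refine {p4,p8} on symbol x: members go to different blocks, giving {p4} and {p8}.
No further refinement is possible. Final partition (5 blocks): {p1,p3} | {p4} | {p2,p7,p9} | {p5} | {p8}.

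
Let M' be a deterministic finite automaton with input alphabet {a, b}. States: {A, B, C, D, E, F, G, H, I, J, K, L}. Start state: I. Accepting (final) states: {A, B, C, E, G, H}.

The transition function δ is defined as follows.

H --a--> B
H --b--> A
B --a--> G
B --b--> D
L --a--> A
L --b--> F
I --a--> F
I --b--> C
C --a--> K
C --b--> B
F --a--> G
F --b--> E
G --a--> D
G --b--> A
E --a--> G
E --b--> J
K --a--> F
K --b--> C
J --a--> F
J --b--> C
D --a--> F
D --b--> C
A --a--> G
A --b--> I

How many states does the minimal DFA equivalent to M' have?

First remove the unreachable states {H,L}; 10 states remain.
Start with accepting vs non-accepting: {A,B,C,E,G} | {D,F,I,J,K}.
Refine {A,B,C,E,G} on symbol a: members go to different blocks, giving {A,B,E} and {C,G}.
Split {D,F,I,J,K} by δ(·,a) → {D,I,J,K} and {F}.
No further refinement is possible. Final partition (4 blocks): {A,B,E} | {D,I,J,K} | {C,G} | {F}.

4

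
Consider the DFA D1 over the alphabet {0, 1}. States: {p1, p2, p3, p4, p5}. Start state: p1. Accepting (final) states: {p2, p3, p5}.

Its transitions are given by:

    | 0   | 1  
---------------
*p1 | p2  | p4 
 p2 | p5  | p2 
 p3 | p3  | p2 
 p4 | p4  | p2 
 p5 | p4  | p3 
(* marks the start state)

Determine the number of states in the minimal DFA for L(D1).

5

All states are reachable from the start state.
Initial partition by acceptance: {p2,p3,p5} | {p1,p4}.
Refine {p2,p3,p5} on symbol 0: members go to different blocks, giving {p2,p3} and {p5}.
Refine {p2,p3} on symbol 0: members go to different blocks, giving {p2} and {p3}.
On input 0, block {p1,p4} splits into {p1} and {p4}.
Stable partition: {p2} | {p1} | {p5} | {p3} | {p4} — 5 equivalence classes.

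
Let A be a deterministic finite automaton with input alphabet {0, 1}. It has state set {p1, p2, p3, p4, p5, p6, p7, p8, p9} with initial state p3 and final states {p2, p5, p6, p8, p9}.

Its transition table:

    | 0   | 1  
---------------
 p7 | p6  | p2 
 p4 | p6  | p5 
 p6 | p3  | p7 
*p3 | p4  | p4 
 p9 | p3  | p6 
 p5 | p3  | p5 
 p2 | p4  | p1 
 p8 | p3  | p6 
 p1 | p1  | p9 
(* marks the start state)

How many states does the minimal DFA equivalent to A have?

First remove the unreachable states {p8}; 8 states remain.
P0 = {p2,p5,p6,p9} | {p1,p3,p4,p7}.
On input 1, block {p2,p5,p6,p9} splits into {p2,p6} and {p5,p9}.
Refine {p1,p3,p4,p7} on symbol 0: members go to different blocks, giving {p1,p3} and {p4,p7}.
Split {p2,p6} by δ(·,0) → {p2} and {p6}.
Refine {p1,p3} on symbol 0: members go to different blocks, giving {p1} and {p3}.
Split {p5,p9} by δ(·,1) → {p5} and {p9}.
On input 1, block {p4,p7} splits into {p4} and {p7}.
The partition is now stable with 8 blocks: {p2} | {p1} | {p5} | {p4} | {p6} | {p3} | {p9} | {p7}.

8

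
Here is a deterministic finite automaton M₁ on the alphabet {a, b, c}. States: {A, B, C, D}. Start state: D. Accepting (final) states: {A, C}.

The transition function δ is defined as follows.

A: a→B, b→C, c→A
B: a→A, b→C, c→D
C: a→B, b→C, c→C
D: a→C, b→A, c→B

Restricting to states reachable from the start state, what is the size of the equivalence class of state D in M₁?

2

P0 = {A,C} | {B,D}.
The partition is now stable with 2 blocks: {A,C} | {B,D}.
State D belongs to the block {B,D}, which has 2 states.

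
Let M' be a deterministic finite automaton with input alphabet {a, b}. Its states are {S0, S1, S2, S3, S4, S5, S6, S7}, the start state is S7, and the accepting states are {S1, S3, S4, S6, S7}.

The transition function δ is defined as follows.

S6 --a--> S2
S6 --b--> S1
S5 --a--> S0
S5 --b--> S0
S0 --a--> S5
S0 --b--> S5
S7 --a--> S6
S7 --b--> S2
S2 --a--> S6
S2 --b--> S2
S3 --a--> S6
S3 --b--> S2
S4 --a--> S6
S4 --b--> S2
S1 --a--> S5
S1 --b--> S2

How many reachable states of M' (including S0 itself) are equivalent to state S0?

States {S3,S4} cannot be reached from the start state, so discard them.
P0 = {S1,S6,S7} | {S0,S2,S5}.
On input a, block {S1,S6,S7} splits into {S1,S6} and {S7}.
Split {S1,S6} by δ(·,b) → {S1} and {S6}.
Refine {S0,S2,S5} on symbol a: members go to different blocks, giving {S0,S5} and {S2}.
No further refinement is possible. Final partition (5 blocks): {S1} | {S0,S5} | {S7} | {S6} | {S2}.
State S0 belongs to the block {S0,S5}, which has 2 states.

2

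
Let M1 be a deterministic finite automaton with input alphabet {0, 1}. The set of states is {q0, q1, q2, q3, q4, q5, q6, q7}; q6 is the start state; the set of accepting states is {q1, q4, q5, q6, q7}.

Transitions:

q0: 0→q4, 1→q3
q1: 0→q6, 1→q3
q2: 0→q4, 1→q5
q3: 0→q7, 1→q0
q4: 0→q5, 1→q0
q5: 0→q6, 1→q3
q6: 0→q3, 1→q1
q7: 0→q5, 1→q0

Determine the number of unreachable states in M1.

1

BFS from q6 reaches {q0, q1, q3, q4, q5, q6, q7}; the 1 state(s) q2 are never visited.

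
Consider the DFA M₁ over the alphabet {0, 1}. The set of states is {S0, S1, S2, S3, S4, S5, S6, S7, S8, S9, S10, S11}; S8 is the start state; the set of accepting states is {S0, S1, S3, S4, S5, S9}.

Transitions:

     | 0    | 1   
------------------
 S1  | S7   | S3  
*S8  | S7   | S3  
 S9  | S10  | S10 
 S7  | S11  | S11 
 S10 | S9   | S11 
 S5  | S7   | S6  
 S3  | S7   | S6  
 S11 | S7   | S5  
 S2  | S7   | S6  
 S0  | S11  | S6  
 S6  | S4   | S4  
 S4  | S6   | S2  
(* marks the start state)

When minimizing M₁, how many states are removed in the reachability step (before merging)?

BFS from S8 reaches {S2, S3, S4, S5, S6, S7, S8, S11}; the 4 state(s) S0, S1, S9, S10 are never visited.

4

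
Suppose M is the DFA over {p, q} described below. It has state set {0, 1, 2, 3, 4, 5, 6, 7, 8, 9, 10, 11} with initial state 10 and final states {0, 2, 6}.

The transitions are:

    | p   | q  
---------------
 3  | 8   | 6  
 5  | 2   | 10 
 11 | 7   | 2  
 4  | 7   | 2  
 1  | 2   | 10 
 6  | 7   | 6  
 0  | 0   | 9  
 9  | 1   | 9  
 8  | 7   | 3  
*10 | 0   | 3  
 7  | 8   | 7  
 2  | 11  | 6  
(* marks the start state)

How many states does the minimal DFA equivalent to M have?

10

States {4,5} cannot be reached from the start state, so discard them.
Initial partition by acceptance: {0,2,6} | {1,3,7,8,9,10,11}.
Refine {0,2,6} on symbol p: members go to different blocks, giving {2,6} and {0}.
On input p, block {1,3,7,8,9,10,11} splits into {3,7,8,9,11} and {1} and {10}.
On input p, block {3,7,8,9,11} splits into {3,7,8,11} and {9}.
Refine {3,7,8,11} on symbol q: members go to different blocks, giving {3,11} and {7,8}.
Split {2,6} by δ(·,p) → {2} and {6}.
Split {3,11} by δ(·,q) → {3} and {11}.
Refine {7,8} on symbol q: members go to different blocks, giving {7} and {8}.
Stable partition: {2} | {3} | {0} | {1} | {10} | {9} | {7} | {6} | {11} | {8} — 10 equivalence classes.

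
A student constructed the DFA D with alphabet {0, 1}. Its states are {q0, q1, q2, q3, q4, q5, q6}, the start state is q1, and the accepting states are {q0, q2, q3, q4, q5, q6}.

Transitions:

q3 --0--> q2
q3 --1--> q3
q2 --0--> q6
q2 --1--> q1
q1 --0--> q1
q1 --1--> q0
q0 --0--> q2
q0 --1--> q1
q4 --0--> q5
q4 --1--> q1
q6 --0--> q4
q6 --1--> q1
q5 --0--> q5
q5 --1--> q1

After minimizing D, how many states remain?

States {q3} cannot be reached from the start state, so discard them.
Initial partition by acceptance: {q0,q2,q4,q5,q6} | {q1}.
No further refinement is possible. Final partition (2 blocks): {q0,q2,q4,q5,q6} | {q1}.

2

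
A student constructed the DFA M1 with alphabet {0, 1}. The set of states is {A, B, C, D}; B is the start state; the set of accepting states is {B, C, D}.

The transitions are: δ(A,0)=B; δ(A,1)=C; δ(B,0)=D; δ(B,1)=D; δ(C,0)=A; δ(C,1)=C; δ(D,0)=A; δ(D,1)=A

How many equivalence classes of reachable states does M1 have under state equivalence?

4

All states are reachable from the start state.
Initial partition by acceptance: {B,C,D} | {A}.
Refine {B,C,D} on symbol 0: members go to different blocks, giving {C,D} and {B}.
Refine {C,D} on symbol 1: members go to different blocks, giving {C} and {D}.
The partition is now stable with 4 blocks: {C} | {A} | {B} | {D}.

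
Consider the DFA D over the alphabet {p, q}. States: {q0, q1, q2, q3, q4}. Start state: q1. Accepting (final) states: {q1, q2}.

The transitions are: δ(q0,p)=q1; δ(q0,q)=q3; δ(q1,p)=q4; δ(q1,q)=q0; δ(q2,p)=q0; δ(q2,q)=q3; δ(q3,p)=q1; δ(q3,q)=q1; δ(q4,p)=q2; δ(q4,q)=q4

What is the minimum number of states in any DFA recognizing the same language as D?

Start with accepting vs non-accepting: {q1,q2} | {q0,q3,q4}.
Refine {q0,q3,q4} on symbol q: members go to different blocks, giving {q0,q4} and {q3}.
Refine {q1,q2} on symbol q: members go to different blocks, giving {q1} and {q2}.
Refine {q0,q4} on symbol p: members go to different blocks, giving {q0} and {q4}.
Stable partition: {q1} | {q0} | {q3} | {q2} | {q4} — 5 equivalence classes.

5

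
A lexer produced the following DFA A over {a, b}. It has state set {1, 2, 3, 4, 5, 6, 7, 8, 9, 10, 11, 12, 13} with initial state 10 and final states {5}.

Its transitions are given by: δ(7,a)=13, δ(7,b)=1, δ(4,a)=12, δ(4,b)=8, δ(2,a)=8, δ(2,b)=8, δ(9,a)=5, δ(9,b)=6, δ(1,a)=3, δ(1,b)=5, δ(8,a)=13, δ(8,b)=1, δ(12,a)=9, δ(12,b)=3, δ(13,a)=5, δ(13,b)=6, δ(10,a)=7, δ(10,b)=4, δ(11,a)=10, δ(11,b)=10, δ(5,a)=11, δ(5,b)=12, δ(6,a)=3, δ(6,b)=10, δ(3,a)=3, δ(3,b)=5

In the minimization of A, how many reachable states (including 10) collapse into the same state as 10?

Reachable states from the start: {1,3,4,5,6,7,8,9,10,11,12,13}. Unreachable: {2} — drop them.
P0 = {5} | {1,3,4,6,7,8,9,10,11,12,13}.
Split {1,3,4,6,7,8,9,10,11,12,13} by δ(·,a) → {1,3,4,6,7,8,10,11,12} and {9,13}.
Split {1,3,4,6,7,8,10,11,12} by δ(·,a) → {1,3,4,6,10,11} and {7,8,12}.
On input a, block {1,3,4,6,10,11} splits into {1,3,6,11} and {4,10}.
On input a, block {1,3,6,11} splits into {1,3,6} and {11}.
Refine {1,3,6} on symbol b: members go to different blocks, giving {1,3} and {6}.
Split {4,10} by δ(·,b) → {4} and {10}.
The partition is now stable with 8 blocks: {5} | {1,3} | {9,13} | {7,8,12} | {4} | {11} | {6} | {10}.
State 10 belongs to the block {10}, which has 1 states.

1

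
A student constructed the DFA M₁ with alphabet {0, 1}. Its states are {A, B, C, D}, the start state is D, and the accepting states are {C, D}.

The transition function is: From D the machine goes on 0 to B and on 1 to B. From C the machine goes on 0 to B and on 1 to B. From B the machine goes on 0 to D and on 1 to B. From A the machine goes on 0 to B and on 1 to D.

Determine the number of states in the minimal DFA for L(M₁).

2

Reachable states from the start: {B,D}. Unreachable: {A,C} — drop them.
P0 = {D} | {B}.
No further refinement is possible. Final partition (2 blocks): {D} | {B}.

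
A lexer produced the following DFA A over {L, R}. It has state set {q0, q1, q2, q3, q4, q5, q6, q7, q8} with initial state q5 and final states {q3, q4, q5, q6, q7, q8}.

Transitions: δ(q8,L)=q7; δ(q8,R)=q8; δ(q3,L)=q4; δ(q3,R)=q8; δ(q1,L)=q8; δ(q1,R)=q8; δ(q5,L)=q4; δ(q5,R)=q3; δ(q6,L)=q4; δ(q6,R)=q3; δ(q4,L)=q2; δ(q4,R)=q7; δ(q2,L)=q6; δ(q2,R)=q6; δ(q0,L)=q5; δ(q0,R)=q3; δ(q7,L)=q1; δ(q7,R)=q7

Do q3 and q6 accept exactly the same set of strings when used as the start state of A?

Yes

First remove the unreachable states {q0}; 8 states remain.
Initial partition by acceptance: {q3,q4,q5,q6,q7,q8} | {q1,q2}.
Split {q3,q4,q5,q6,q7,q8} by δ(·,L) → {q3,q5,q6,q8} and {q4,q7}.
Stable partition: {q3,q5,q6,q8} | {q1,q2} | {q4,q7} — 3 equivalence classes.
q3 and q6 lie in the same block of the stable partition, so they are equivalent — no string distinguishes them.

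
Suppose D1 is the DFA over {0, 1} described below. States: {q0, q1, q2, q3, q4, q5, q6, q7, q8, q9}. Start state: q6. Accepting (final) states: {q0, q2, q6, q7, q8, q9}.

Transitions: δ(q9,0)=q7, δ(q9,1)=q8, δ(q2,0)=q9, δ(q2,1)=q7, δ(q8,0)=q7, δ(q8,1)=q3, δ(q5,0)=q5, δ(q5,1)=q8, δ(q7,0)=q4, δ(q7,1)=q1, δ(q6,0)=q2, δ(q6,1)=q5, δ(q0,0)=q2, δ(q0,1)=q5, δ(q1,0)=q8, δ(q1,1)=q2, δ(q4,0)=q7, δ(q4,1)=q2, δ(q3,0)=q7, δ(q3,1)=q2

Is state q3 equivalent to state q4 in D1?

First remove the unreachable states {q0}; 9 states remain.
P0 = {q2,q6,q7,q8,q9} | {q1,q3,q4,q5}.
On input 0, block {q2,q6,q7,q8,q9} splits into {q2,q6,q8,q9} and {q7}.
On input 0, block {q2,q6,q8,q9} splits into {q2,q6} and {q8,q9}.
Refine {q2,q6} on symbol 0: members go to different blocks, giving {q2} and {q6}.
On input 0, block {q1,q3,q4,q5} splits into {q3,q4} and {q1} and {q5}.
On input 1, block {q8,q9} splits into {q8} and {q9}.
The partition is now stable with 8 blocks: {q2} | {q3,q4} | {q7} | {q8} | {q6} | {q1} | {q5} | {q9}.
q3 and q4 lie in the same block of the stable partition, so they are equivalent — no string distinguishes them.

Yes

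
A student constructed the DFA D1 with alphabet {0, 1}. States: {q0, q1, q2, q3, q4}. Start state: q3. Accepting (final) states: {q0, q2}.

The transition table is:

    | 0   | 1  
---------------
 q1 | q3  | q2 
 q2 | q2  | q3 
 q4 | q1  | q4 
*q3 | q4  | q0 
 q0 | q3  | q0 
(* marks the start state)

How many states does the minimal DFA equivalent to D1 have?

Initial partition by acceptance: {q0,q2} | {q1,q3,q4}.
Split {q0,q2} by δ(·,0) → {q0} and {q2}.
Refine {q1,q3,q4} on symbol 1: members go to different blocks, giving {q1} and {q3} and {q4}.
No further refinement is possible. Final partition (5 blocks): {q0} | {q1} | {q2} | {q3} | {q4}.

5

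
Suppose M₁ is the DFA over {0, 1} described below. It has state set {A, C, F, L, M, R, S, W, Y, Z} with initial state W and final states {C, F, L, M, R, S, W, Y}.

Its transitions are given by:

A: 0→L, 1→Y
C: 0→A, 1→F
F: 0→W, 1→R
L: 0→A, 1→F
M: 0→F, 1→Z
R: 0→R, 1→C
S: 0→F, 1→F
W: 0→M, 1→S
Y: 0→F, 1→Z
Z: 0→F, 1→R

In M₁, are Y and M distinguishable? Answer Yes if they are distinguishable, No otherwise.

All states are reachable from the start state.
Start with accepting vs non-accepting: {C,F,L,M,R,S,W,Y} | {A,Z}.
On input 0, block {C,F,L,M,R,S,W,Y} splits into {F,M,R,S,W,Y} and {C,L}.
On input 1, block {F,M,R,S,W,Y} splits into {F,S,W} and {M,Y} and {R}.
Refine {F,S,W} on symbol 0: members go to different blocks, giving {F,S} and {W}.
Split {F,S} by δ(·,0) → {F} and {S}.
On input 0, block {A,Z} splits into {Z} and {A}.
Stable partition: {F} | {Z} | {C,L} | {M,Y} | {R} | {W} | {S} | {A} — 8 equivalence classes.
Y and M lie in the same block of the stable partition, so they are equivalent — no string distinguishes them.

No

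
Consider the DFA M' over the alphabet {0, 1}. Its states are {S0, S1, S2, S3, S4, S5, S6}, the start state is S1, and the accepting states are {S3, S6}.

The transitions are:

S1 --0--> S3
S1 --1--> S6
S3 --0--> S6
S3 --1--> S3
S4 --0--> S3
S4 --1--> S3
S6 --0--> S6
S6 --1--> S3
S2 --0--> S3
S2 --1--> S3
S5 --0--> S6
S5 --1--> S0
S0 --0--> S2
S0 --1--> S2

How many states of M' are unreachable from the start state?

No path from S1 leads to S0, S2, S4, S5; the other 3 states are all reachable.

4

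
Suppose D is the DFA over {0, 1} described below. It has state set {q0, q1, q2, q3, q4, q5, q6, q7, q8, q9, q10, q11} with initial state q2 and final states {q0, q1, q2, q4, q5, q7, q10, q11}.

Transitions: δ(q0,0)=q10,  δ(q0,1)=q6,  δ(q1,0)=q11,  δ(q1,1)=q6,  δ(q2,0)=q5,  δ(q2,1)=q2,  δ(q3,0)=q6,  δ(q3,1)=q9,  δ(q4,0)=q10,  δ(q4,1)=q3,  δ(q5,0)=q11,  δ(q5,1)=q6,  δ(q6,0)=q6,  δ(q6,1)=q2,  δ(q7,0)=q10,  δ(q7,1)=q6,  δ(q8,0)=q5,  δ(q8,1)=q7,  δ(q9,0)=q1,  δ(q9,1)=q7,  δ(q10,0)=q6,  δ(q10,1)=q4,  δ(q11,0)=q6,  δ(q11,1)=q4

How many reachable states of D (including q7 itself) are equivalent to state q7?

States {q0,q8} cannot be reached from the start state, so discard them.
P0 = {q1,q2,q4,q5,q7,q10,q11} | {q3,q6,q9}.
Refine {q1,q2,q4,q5,q7,q10,q11} on symbol 0: members go to different blocks, giving {q1,q2,q4,q5,q7} and {q10,q11}.
On input 0, block {q1,q2,q4,q5,q7} splits into {q1,q4,q5,q7} and {q2}.
On input 0, block {q3,q6,q9} splits into {q3,q6} and {q9}.
Refine {q3,q6} on symbol 1: members go to different blocks, giving {q3} and {q6}.
Refine {q1,q4,q5,q7} on symbol 1: members go to different blocks, giving {q1,q5,q7} and {q4}.
The partition is now stable with 7 blocks: {q1,q5,q7} | {q3} | {q10,q11} | {q2} | {q9} | {q6} | {q4}.
State q7 belongs to the block {q1,q5,q7}, which has 3 states.

3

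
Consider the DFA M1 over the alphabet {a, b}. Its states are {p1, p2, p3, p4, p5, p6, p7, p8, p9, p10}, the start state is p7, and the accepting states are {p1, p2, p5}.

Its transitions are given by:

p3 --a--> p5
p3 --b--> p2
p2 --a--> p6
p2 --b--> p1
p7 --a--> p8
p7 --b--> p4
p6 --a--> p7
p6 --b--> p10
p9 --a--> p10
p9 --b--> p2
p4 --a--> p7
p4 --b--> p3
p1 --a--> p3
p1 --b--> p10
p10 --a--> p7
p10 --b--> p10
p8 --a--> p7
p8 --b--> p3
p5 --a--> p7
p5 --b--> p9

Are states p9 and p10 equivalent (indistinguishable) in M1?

Every state is reachable, so we keep all 10.
Start with accepting vs non-accepting: {p1,p2,p5} | {p3,p4,p6,p7,p8,p9,p10}.
Split {p1,p2,p5} by δ(·,b) → {p1,p5} and {p2}.
Refine {p3,p4,p6,p7,p8,p9,p10} on symbol a: members go to different blocks, giving {p4,p6,p7,p8,p9,p10} and {p3}.
Split {p1,p5} by δ(·,a) → {p1} and {p5}.
On input b, block {p4,p6,p7,p8,p9,p10} splits into {p6,p7,p10} and {p4,p8} and {p9}.
Split {p6,p7,p10} by δ(·,a) → {p6,p10} and {p7}.
No further refinement is possible. Final partition (8 blocks): {p1} | {p6,p10} | {p2} | {p3} | {p5} | {p4,p8} | {p9} | {p7}.
p9 and p10 end up in different blocks, so they are distinguishable. For instance, the string 'b' is accepted from only p9.

No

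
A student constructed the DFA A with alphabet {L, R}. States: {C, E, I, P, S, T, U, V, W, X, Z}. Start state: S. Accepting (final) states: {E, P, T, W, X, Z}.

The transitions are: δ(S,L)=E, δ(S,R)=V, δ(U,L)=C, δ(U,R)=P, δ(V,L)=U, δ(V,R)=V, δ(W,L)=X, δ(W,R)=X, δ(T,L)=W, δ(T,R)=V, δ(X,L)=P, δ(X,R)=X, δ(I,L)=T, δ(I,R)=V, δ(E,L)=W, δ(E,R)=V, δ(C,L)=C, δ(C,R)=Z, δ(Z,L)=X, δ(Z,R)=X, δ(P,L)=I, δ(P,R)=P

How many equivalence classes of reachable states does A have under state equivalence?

8

All states are reachable from the start state.
Start with accepting vs non-accepting: {E,P,T,W,X,Z} | {C,I,S,U,V}.
On input L, block {E,P,T,W,X,Z} splits into {E,T,W,X,Z} and {P}.
Split {E,T,W,X,Z} by δ(·,L) → {E,T,W,Z} and {X}.
Refine {E,T,W,Z} on symbol L: members go to different blocks, giving {W,Z} and {E,T}.
Split {C,I,S,U,V} by δ(·,L) → {C,U,V} and {I,S}.
On input R, block {C,U,V} splits into {C} and {V} and {U}.
The partition is now stable with 8 blocks: {W,Z} | {C} | {P} | {X} | {E,T} | {I,S} | {V} | {U}.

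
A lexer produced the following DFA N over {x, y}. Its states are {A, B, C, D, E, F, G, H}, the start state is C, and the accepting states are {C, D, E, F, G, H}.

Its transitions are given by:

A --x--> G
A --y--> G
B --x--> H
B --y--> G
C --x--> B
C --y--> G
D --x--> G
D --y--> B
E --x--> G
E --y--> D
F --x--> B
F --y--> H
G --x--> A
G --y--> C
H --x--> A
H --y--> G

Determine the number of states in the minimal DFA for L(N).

2

States {D,E,F} cannot be reached from the start state, so discard them.
P0 = {C,G,H} | {A,B}.
Stable partition: {C,G,H} | {A,B} — 2 equivalence classes.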